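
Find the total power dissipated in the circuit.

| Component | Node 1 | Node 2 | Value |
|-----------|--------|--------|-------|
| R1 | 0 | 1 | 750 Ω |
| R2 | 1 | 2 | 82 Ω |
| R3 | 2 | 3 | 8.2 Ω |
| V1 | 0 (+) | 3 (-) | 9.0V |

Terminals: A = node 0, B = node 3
Nodal analysis, taking node 3 as the 0 V reference.
Source V1 fixes V_0 = 9 V.
KCL at each unknown node (sum of currents leaving = 0; resistances in Ω):
  Node 1: (V_1 - 9)/750 + (V_1 - V_2)/82 = 0
  Node 2: (V_2 - V_1)/82 + (V_2 - 0)/8.2 = 0
Collecting terms (coefficients in siemens):
  0.01353·V_1 - 0.0122·V_2 = 0.012
  0.1341·V_2 - 0.0122·V_1 = 0
Determinant D = (0.01353)(0.1341) - (-0.0122)(-0.0122) = 0.001666
V_1 = [(0.012)(0.1341) - (-0.0122)(0)]/D = 0.9662 V
V_2 = [(0.01353)(0) - (0.012)(-0.0122)]/D = 0.08784 V
Power in each resistor, P = (ΔV)²/R:
  P_R1 = (9 - 0.9662)²/750 = 0.08606 W
  P_R2 = (0.9662 - 0.08784)²/82 = 0.009409 W
  P_R3 = (0.08784 - 0)²/8.2 = 0.0009409 W
P_total = P_R1 + P_R2 + P_R3 = 0.09641 W

Final answer: 0.09641 W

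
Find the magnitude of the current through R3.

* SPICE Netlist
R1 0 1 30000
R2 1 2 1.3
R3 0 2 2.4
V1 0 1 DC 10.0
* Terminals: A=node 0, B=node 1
Nodal analysis, taking node 1 as the 0 V reference.
Source V1 fixes V_0 = 10 V.
KCL at each unknown node (sum of currents leaving = 0; resistances in Ω):
  Node 2: (V_2 - 0)/1.3 + (V_2 - 10)/2.4 = 0
Collecting terms: 1.186 × V_2 = 4.167  =>  V_2 = 3.514 V
I_R3 = (V_0 - V_2)/R3 = (10 - 3.514)/2.4 = 2.703 A
|I_R3| = 2.703 A

Final answer: |I_R3| = 2.703 A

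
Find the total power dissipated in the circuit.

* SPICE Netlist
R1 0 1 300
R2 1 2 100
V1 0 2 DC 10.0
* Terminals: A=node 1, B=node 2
Nodal analysis, taking node 2 as the 0 V reference.
Source V1 fixes V_0 = 10 V.
KCL at each unknown node (sum of currents leaving = 0; resistances in Ω):
  Node 1: (V_1 - 10)/300 + (V_1 - 0)/100 = 0
Collecting terms: 0.01333 × V_1 = 0.03333  =>  V_1 = 2.5 V
Power in each resistor, P = (ΔV)²/R:
  P_R1 = (10 - 2.5)²/300 = 0.1875 W
  P_R2 = (2.5 - 0)²/100 = 0.0625 W
P_total = P_R1 + P_R2 = 0.25 W

Final answer: 0.25 W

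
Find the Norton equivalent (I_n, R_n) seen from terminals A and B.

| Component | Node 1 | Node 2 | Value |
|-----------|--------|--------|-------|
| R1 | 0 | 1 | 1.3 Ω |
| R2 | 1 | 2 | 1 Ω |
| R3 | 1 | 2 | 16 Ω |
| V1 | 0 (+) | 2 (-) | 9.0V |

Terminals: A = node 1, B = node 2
Find the Thévenin equivalent first; then I_n = V_th/R_th and R_n = R_th.
Step 1 — V_th is the open-circuit voltage V_A - V_B (nothing connected across the terminals).
Nodal analysis, taking node 2 as the 0 V reference.
Source V1 fixes V_0 = 9 V.
KCL at each unknown node (sum of currents leaving = 0; resistances in Ω):
  Node 1: (V_1 - 9)/1.3 + (V_1 - 0)/1 + (V_1 - 0)/16 = 0
Collecting terms: 1.832 × V_1 = 6.923  =>  V_1 = 3.78 V
V_th = V_1 - V_2 = 3.78 - 0 = 3.78 V
Step 2 — R_th: zero the source — replace V1 by a short circuit (node 2 merges into node 0) — and find the resistance seen between A (node 1) and B (node 0).
Reduce the network between node 1 (A) and node 0 (B) by series/parallel combination:
  Rp1 = R1 ‖ R2 ‖ R3 (parallel, all between nodes 0 and 1) = 1/(1/1.3 + 1/1 + 1/16) = 0.5459 Ω
R_th = 0.5459 Ω
I_n = V_th/R_th = 3.78/0.5459 = 6.923 A, and R_n = R_th = 0.5459 Ω

Final answer: I_n = 6.923 A, R_n = 0.5459 Ω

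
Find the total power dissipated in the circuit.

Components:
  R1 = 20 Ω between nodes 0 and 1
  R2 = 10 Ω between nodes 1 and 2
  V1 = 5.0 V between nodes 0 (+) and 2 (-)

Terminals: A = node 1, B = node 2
Nodal analysis, taking node 2 as the 0 V reference.
Source V1 fixes V_0 = 5 V.
KCL at each unknown node (sum of currents leaving = 0; resistances in Ω):
  Node 1: (V_1 - 5)/20 + (V_1 - 0)/10 = 0
Collecting terms: 0.15 × V_1 = 0.25  =>  V_1 = 1.667 V
Power in each resistor, P = (ΔV)²/R:
  P_R1 = (5 - 1.667)²/20 = 0.5556 W
  P_R2 = (1.667 - 0)²/10 = 0.2778 W
P_total = P_R1 + P_R2 = 0.8333 W

Final answer: 0.8333 W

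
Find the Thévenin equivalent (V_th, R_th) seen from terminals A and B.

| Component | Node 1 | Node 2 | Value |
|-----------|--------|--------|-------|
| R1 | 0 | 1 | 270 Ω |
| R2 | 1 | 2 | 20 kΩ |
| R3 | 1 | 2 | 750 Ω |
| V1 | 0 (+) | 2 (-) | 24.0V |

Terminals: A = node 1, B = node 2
Step 1 — V_th is the open-circuit voltage V_A - V_B (nothing connected across the terminals).
Nodal analysis, taking node 2 as the 0 V reference.
Source V1 fixes V_0 = 24 V.
KCL at each unknown node (sum of currents leaving = 0; resistances in Ω):
  Node 1: (V_1 - 24)/270 + (V_1 - 0)/20000 + (V_1 - 0)/750 = 0
Collecting terms: 0.005087 × V_1 = 0.08889  =>  V_1 = 17.47 V
V_th = V_1 - V_2 = 17.47 - 0 = 17.47 V
Step 2 — R_th: zero the source — replace V1 by a short circuit (node 2 merges into node 0) — and find the resistance seen between A (node 1) and B (node 0).
Reduce the network between node 1 (A) and node 0 (B) by series/parallel combination:
  Rp1 = R1 ‖ R2 ‖ R3 (parallel, all between nodes 0 and 1) = 1/(1/270 + 1/20000 + 1/750) = 196.6 Ω
R_th = 196.6 Ω

Final answer: V_th = 17.47 V, R_th = 196.6 Ω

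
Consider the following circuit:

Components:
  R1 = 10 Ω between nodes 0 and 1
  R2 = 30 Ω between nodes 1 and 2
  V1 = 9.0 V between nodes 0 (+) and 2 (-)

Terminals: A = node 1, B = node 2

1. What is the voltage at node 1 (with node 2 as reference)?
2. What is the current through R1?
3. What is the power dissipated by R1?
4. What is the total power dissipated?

Nodal analysis, taking node 2 as the 0 V reference.
Source V1 fixes V_0 = 9 V.
KCL at each unknown node (sum of currents leaving = 0; resistances in Ω):
  Node 1: (V_1 - 9)/10 + (V_1 - 0)/30 = 0
Collecting terms: 0.1333 × V_1 = 0.9  =>  V_1 = 6.75 V
Part 1:
  Read off the nodal solution: V_1 = 6.75 V
Part 2:
  I_R1 = (V_0 - V_1)/R1 = (9 - 6.75)/10 = 0.225 A
  Magnitude: I_R1 = 0.225 A
Part 3:
  I_R1 = (V_0 - V_1)/R1 = (9 - 6.75)/10 = 0.225 A
  P_R1 = I_R1² × R1 = (0.225)² × 10 = 0.5062 W
Part 4:
  Power in each resistor, P = (ΔV)²/R:
    P_R1 = (9 - 6.75)²/10 = 0.5062 W
    P_R2 = (6.75 - 0)²/30 = 1.519 W
  P_total = P_R1 + P_R2 = 2.025 W

Final answers:
1. V_1 = 6.75 V
2. I_R1 = 0.225 A
3. P_R1 = 0.5062 W
4. P_total = 2.025 W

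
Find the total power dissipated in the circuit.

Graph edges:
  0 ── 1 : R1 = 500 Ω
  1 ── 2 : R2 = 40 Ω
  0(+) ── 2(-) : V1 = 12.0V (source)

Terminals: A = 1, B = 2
Nodal analysis, taking node 2 as the 0 V reference.
Source V1 fixes V_0 = 12 V.
KCL at each unknown node (sum of currents leaving = 0; resistances in Ω):
  Node 1: (V_1 - 12)/500 + (V_1 - 0)/40 = 0
Collecting terms: 0.027 × V_1 = 0.024  =>  V_1 = 0.8889 V
Power in each resistor, P = (ΔV)²/R:
  P_R1 = (12 - 0.8889)²/500 = 0.2469 W
  P_R2 = (0.8889 - 0)²/40 = 0.01975 W
P_total = P_R1 + P_R2 = 0.2667 W

Final answer: 0.2667 W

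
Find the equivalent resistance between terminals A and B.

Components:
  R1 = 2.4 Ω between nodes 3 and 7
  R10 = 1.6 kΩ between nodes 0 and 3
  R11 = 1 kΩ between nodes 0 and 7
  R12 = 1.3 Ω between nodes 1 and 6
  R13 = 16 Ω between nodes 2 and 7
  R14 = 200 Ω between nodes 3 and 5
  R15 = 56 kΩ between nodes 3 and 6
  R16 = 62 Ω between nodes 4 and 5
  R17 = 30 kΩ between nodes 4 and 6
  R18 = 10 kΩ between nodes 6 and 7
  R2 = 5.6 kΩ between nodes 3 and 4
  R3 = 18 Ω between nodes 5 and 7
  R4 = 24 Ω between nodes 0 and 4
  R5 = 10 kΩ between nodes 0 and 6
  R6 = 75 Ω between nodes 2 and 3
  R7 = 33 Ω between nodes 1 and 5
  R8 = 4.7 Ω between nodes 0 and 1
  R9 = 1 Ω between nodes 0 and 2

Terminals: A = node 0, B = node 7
The network is not a plain series/parallel combination. Inject a 1 A test current into terminal A (node 0) and return it from terminal B (node 7); then R_eq = V_A / (1 A).
Nodal analysis, taking node 7 as the 0 V reference.
Current source I_test pushes 1 A into node 0 and draws it out of node 7.
KCL at each unknown node (sum of currents leaving = 0; resistances in Ω):
  Node 0: (V_0 - V_4)/24 + (V_0 - V_6)/10000 + (V_0 - V_1)/4.7 + (V_0 - V_2)/1 + (V_0 - V_3)/1600 + (V_0 - 0)/1000 - 1 = 0
  Node 1: (V_1 - V_0)/4.7 + (V_1 - V_5)/33 + (V_1 - V_6)/1.3 = 0
  Node 2: (V_2 - V_0)/1 + (V_2 - V_3)/75 + (V_2 - 0)/16 = 0
  Node 3: (V_3 - V_0)/1600 + (V_3 - V_2)/75 + (V_3 - 0)/2.4 + (V_3 - V_4)/5600 + (V_3 - V_5)/200 + (V_3 - V_6)/56000 = 0
  Node 4: (V_4 - V_0)/24 + (V_4 - V_3)/5600 + (V_4 - V_5)/62 + (V_4 - V_6)/30000 = 0
  Node 5: (V_5 - V_1)/33 + (V_5 - V_3)/200 + (V_5 - V_4)/62 + (V_5 - 0)/18 = 0
  Node 6: (V_6 - V_0)/10000 + (V_6 - V_1)/1.3 + (V_6 - V_3)/56000 + (V_6 - V_4)/30000 + (V_6 - 0)/10000 = 0
Collecting terms (coefficients in siemens):
  1.256·V_0 - 0.2128·V_1 - 1·V_2 - 0.000625·V_3 - 0.04167·V_4 - 0.0001·V_6 = 1
  1.012·V_1 - 0.2128·V_0 - 0.0303·V_5 - 0.7692·V_6 = 0
  1.076·V_2 - 1·V_0 - 0.01333·V_3 = 0
  0.4358·V_3 - 0.000625·V_0 - 0.01333·V_2 - 0.0001786·V_4 - 0.005·V_5 - 0.00001786·V_6 = 0
  0.05801·V_4 - 0.04167·V_0 - 0.0001786·V_3 - 0.01613·V_5 - 0.00003333·V_6 = 0
  0.107·V_5 - 0.0303·V_1 - 0.005·V_3 - 0.01613·V_4 = 0
  0.7695·V_6 - 0.0001·V_0 - 0.7692·V_1 - 0.00001786·V_3 - 0.00003333·V_4 = 0
Solving these 7 simultaneous equations (Gaussian elimination) gives:
  V_0 = 10.5 V, V_1 = 9.696 V, V_2 = 9.766 V, V_3 = 0.3645 V
  V_4 = 8.683 V, V_5 = 4.072 V, V_6 = 9.695 V
R_eq = V_0 / 1 A = 10.5 Ω

Final answer: 10.5 Ω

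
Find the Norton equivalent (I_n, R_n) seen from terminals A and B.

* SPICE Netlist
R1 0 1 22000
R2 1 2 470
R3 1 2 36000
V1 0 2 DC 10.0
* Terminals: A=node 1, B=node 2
Find the Thévenin equivalent first; then I_n = V_th/R_th and R_n = R_th.
Step 1 — V_th is the open-circuit voltage V_A - V_B (nothing connected across the terminals).
Nodal analysis, taking node 2 as the 0 V reference.
Source V1 fixes V_0 = 10 V.
KCL at each unknown node (sum of currents leaving = 0; resistances in Ω):
  Node 1: (V_1 - 10)/22000 + (V_1 - 0)/470 + (V_1 - 0)/36000 = 0
Collecting terms: 0.002201 × V_1 = 0.0004545  =>  V_1 = 0.2065 V
V_th = V_1 - V_2 = 0.2065 - 0 = 0.2065 V
Step 2 — R_th: zero the source — replace V1 by a short circuit (node 2 merges into node 0) — and find the resistance seen between A (node 1) and B (node 0).
Reduce the network between node 1 (A) and node 0 (B) by series/parallel combination:
  Rp1 = R1 ‖ R2 ‖ R3 (parallel, all between nodes 0 and 1) = 1/(1/22000 + 1/470 + 1/36000) = 454.4 Ω
R_th = 454.4 Ω
I_n = V_th/R_th = 0.2065/454.4 = 0.0004545 A, and R_n = R_th = 454.4 Ω

Final answer: I_n = 0.0004545 A, R_n = 454.4 Ω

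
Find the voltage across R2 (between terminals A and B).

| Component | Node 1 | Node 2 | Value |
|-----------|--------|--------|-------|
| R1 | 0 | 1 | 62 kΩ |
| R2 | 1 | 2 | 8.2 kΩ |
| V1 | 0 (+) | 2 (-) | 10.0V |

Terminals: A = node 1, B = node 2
R1 and R2 are in series across V1 (node 0 → node 1 → node 2), and the output A–B is taken across R2, so this is a voltage divider.
Series current: I = V1/(R1 + R2) = 10/(62000 + 8200) = 10/70200 = 0.0001425 A
V_R2 = I × R2 = V1 × R2/(R1 + R2) = 10 × 8200/70200 = 1.168 V

Final answer: 1.168 V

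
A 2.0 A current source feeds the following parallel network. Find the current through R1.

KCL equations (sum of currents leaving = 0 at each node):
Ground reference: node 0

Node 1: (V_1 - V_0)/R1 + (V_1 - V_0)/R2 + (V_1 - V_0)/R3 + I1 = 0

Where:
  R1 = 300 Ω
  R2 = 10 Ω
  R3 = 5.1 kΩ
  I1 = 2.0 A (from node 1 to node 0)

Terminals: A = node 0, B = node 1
All resistors sit directly between nodes 0 and 1, so they are in parallel and share one voltage V; the full source current 2 A splits among them.
1/R_par = 1/300 + 1/10 + 1/5100 = 0.1035 S  =>  R_par = 9.659 Ω
V = I × R_par = 2 × 9.659 = 19.32 V
I_R1 = V/R1 = 19.32/300 = 0.06439 A

Final answer: 0.06439 A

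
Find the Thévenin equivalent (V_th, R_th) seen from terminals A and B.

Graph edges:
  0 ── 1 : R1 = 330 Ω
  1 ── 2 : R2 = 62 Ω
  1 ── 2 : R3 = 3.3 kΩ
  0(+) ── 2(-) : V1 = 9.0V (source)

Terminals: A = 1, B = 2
Step 1 — V_th is the open-circuit voltage V_A - V_B (nothing connected across the terminals).
Nodal analysis, taking node 2 as the 0 V reference.
Source V1 fixes V_0 = 9 V.
KCL at each unknown node (sum of currents leaving = 0; resistances in Ω):
  Node 1: (V_1 - 9)/330 + (V_1 - 0)/62 + (V_1 - 0)/3300 = 0
Collecting terms: 0.01946 × V_1 = 0.02727  =>  V_1 = 1.401 V
V_th = V_1 - V_2 = 1.401 - 0 = 1.401 V
Step 2 — R_th: zero the source — replace V1 by a short circuit (node 2 merges into node 0) — and find the resistance seen between A (node 1) and B (node 0).
Reduce the network between node 1 (A) and node 0 (B) by series/parallel combination:
  Rp1 = R1 ‖ R2 ‖ R3 (parallel, all between nodes 0 and 1) = 1/(1/330 + 1/62 + 1/3300) = 51.38 Ω
R_th = 51.38 Ω

Final answer: V_th = 1.401 V, R_th = 51.38 Ω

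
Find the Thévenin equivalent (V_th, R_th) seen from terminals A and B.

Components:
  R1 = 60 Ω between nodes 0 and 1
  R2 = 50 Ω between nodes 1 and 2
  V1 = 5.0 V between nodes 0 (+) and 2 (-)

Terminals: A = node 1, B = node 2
Step 1 — V_th is the open-circuit voltage V_A - V_B (nothing connected across the terminals).
Nodal analysis, taking node 2 as the 0 V reference.
Source V1 fixes V_0 = 5 V.
KCL at each unknown node (sum of currents leaving = 0; resistances in Ω):
  Node 1: (V_1 - 5)/60 + (V_1 - 0)/50 = 0
Collecting terms: 0.03667 × V_1 = 0.08333  =>  V_1 = 2.273 V
V_th = V_1 - V_2 = 2.273 - 0 = 2.273 V
Step 2 — R_th: zero the source — replace V1 by a short circuit (node 2 merges into node 0) — and find the resistance seen between A (node 1) and B (node 0).
Reduce the network between node 1 (A) and node 0 (B) by series/parallel combination:
  Rp1 = R1 ‖ R2 (parallel, both between nodes 0 and 1) = 1/(1/60 + 1/50) = 27.27 Ω
R_th = 27.27 Ω

Final answer: V_th = 2.273 V, R_th = 27.27 Ω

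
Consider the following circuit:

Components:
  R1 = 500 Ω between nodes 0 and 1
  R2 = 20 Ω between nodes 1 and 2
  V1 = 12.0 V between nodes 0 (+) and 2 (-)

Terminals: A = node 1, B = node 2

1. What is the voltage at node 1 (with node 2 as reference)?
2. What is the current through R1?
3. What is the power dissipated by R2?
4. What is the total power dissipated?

Nodal analysis, taking node 2 as the 0 V reference.
Source V1 fixes V_0 = 12 V.
KCL at each unknown node (sum of currents leaving = 0; resistances in Ω):
  Node 1: (V_1 - 12)/500 + (V_1 - 0)/20 = 0
Collecting terms: 0.052 × V_1 = 0.024  =>  V_1 = 0.4615 V
Part 1:
  Read off the nodal solution: V_1 = 0.4615 V
Part 2:
  I_R1 = (V_0 - V_1)/R1 = (12 - 0.4615)/500 = 0.02308 A
  Magnitude: I_R1 = 0.02308 A
Part 3:
  I_R2 = (V_1 - V_2)/R2 = (0.4615 - 0)/20 = 0.02308 A
  P_R2 = I_R2² × R2 = (0.02308)² × 20 = 0.01065 W
Part 4:
  Power in each resistor, P = (ΔV)²/R:
    P_R1 = (12 - 0.4615)²/500 = 0.2663 W
    P_R2 = (0.4615 - 0)²/20 = 0.01065 W
  P_total = P_R1 + P_R2 = 0.2769 W

Final answers:
1. V_1 = 0.4615 V
2. I_R1 = 0.02308 A
3. P_R2 = 0.01065 W
4. P_total = 0.2769 W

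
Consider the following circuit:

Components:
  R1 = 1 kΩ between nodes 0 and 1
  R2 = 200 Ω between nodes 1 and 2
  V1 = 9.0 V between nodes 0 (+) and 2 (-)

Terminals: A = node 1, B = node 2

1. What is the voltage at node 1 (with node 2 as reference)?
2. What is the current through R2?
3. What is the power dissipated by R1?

Nodal analysis, taking node 2 as the 0 V reference.
Source V1 fixes V_0 = 9 V.
KCL at each unknown node (sum of currents leaving = 0; resistances in Ω):
  Node 1: (V_1 - 9)/1000 + (V_1 - 0)/200 = 0
Collecting terms: 0.006 × V_1 = 0.009  =>  V_1 = 1.5 V
Part 1:
  Read off the nodal solution: V_1 = 1.5 V
Part 2:
  I_R2 = (V_1 - V_2)/R2 = (1.5 - 0)/200 = 0.0075 A
  Magnitude: I_R2 = 0.0075 A
Part 3:
  I_R1 = (V_0 - V_1)/R1 = (9 - 1.5)/1000 = 0.0075 A
  P_R1 = I_R1² × R1 = (0.0075)² × 1000 = 0.05625 W

Final answers:
1. V_1 = 1.5 V
2. I_R2 = 0.0075 A
3. P_R1 = 0.05625 W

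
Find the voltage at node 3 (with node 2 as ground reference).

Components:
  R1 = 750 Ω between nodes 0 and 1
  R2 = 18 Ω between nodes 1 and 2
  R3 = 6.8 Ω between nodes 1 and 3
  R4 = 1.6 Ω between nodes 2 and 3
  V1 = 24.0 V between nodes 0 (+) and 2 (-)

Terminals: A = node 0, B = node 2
Nodal analysis, taking node 2 as the 0 V reference.
Source V1 fixes V_0 = 24 V.
KCL at each unknown node (sum of currents leaving = 0; resistances in Ω):
  Node 1: (V_1 - 24)/750 + (V_1 - 0)/18 + (V_1 - V_3)/6.8 = 0
  Node 3: (V_3 - V_1)/6.8 + (V_3 - 0)/1.6 = 0
Collecting terms (coefficients in siemens):
  0.2039·V_1 - 0.1471·V_3 = 0.032
  0.7721·V_3 - 0.1471·V_1 = 0
Determinant D = (0.2039)(0.7721) - (-0.1471)(-0.1471) = 0.1358
V_1 = [(0.032)(0.7721) - (-0.1471)(0)]/D = 0.1819 V
V_3 = [(0.2039)(0) - (0.032)(-0.1471)]/D = 0.03464 V
The requested potential is V_3 = 0.03464 V.

Final answer: V_3 = 0.03464 V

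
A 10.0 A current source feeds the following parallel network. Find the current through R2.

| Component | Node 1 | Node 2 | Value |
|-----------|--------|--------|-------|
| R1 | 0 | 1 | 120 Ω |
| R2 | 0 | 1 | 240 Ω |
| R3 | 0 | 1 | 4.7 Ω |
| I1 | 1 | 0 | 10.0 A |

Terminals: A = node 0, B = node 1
All resistors sit directly between nodes 0 and 1, so they are in parallel and share one voltage V; the full source current 10 A splits among them.
1/R_par = 1/120 + 1/240 + 1/4.7 = 0.2253 S  =>  R_par = 4.439 Ω
V = I × R_par = 10 × 4.439 = 44.39 V
I_R2 = V/R2 = 44.39/240 = 0.185 A

Final answer: 0.185 A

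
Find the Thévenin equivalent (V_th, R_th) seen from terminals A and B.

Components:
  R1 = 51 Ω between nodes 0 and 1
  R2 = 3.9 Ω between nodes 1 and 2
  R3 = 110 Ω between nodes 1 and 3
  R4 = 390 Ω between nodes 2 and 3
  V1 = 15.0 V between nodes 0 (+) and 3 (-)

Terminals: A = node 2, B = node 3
Step 1 — V_th is the open-circuit voltage V_A - V_B (nothing connected across the terminals).
Nodal analysis, taking node 3 as the 0 V reference.
Source V1 fixes V_0 = 15 V.
KCL at each unknown node (sum of currents leaving = 0; resistances in Ω):
  Node 1: (V_1 - 15)/51 + (V_1 - V_2)/3.9 + (V_1 - 0)/110 = 0
  Node 2: (V_2 - V_1)/3.9 + (V_2 - 0)/390 = 0
Collecting terms (coefficients in siemens):
  0.2851·V_1 - 0.2564·V_2 = 0.2941
  0.259·V_2 - 0.2564·V_1 = 0
Determinant D = (0.2851)(0.259) - (-0.2564)(-0.2564) = 0.00809
V_1 = [(0.2941)(0.259) - (-0.2564)(0)]/D = 9.416 V
V_2 = [(0.2851)(0) - (0.2941)(-0.2564)]/D = 9.322 V
V_th = V_2 - V_3 = 9.322 - 0 = 9.322 V
Step 2 — R_th: zero the source — replace V1 by a short circuit (node 3 merges into node 0) — and find the resistance seen between A (node 2) and B (node 0).
Reduce the network between node 2 (A) and node 0 (B) by series/parallel combination:
  Rp1 = R1 ‖ R3 (parallel, both between nodes 0 and 1) = 1/(1/51 + 1/110) = 34.84 Ω
  Rs1 = R2 + Rp1 (series, joined only at node 1) = 3.9 + 34.84 = 38.74 Ω
  Rp2 = R4 ‖ Rs1 (parallel, both between nodes 0 and 2) = 1/(1/390 + 1/38.74) = 35.24 Ω
R_th = 35.24 Ω

Final answer: V_th = 9.322 V, R_th = 35.24 Ω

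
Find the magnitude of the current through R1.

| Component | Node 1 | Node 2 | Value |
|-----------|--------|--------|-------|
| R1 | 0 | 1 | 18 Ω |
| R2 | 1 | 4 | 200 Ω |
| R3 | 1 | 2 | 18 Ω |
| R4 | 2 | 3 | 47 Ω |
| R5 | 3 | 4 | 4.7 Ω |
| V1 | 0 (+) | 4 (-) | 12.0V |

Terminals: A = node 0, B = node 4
Nodal analysis, taking node 4 as the 0 V reference.
Source V1 fixes V_0 = 12 V.
KCL at each unknown node (sum of currents leaving = 0; resistances in Ω):
  Node 1: (V_1 - 12)/18 + (V_1 - 0)/200 + (V_1 - V_2)/18 = 0
  Node 2: (V_2 - V_1)/18 + (V_2 - V_3)/47 = 0
  Node 3: (V_3 - V_2)/47 + (V_3 - 0)/4.7 = 0
Collecting terms (coefficients in siemens):
  0.1161·V_1 - 0.05556·V_2 = 0.6667
  0.07683·V_2 - 0.05556·V_1 - 0.02128·V_3 = 0
  0.234·V_3 - 0.02128·V_2 = 0
Solving these 3 simultaneous equations (Gaussian elimination) gives:
  V_1 = 8.9 V, V_2 = 6.602 V, V_3 = 0.6002 V
I_R1 = (V_0 - V_1)/R1 = (12 - 8.9)/18 = 0.1722 A
|I_R1| = 0.1722 A

Final answer: |I_R1| = 0.1722 A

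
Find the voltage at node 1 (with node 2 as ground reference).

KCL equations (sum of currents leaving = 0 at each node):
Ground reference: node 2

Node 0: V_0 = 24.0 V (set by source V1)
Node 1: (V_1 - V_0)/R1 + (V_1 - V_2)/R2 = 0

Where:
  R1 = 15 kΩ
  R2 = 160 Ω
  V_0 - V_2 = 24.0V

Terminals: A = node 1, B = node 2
Nodal analysis, taking node 2 as the 0 V reference.
Source V1 fixes V_0 = 24 V.
KCL at each unknown node (sum of currents leaving = 0; resistances in Ω):
  Node 1: (V_1 - 24)/15000 + (V_1 - 0)/160 = 0
Collecting terms: 0.006317 × V_1 = 0.0016  =>  V_1 = 0.2533 V
The requested potential is V_1 = 0.2533 V.

Final answer: V_1 = 0.2533 V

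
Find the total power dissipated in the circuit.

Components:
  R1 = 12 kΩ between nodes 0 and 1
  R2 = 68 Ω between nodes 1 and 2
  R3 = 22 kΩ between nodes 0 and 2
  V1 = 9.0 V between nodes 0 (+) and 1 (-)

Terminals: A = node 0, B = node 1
Nodal analysis, taking node 1 as the 0 V reference.
Source V1 fixes V_0 = 9 V.
KCL at each unknown node (sum of currents leaving = 0; resistances in Ω):
  Node 2: (V_2 - 0)/68 + (V_2 - 9)/22000 = 0
Collecting terms: 0.01475 × V_2 = 0.0004091  =>  V_2 = 0.02773 V
Power in each resistor, P = (ΔV)²/R:
  P_R1 = (9 - 0)²/12000 = 0.00675 W
  P_R2 = (0 - 0.02773)²/68 = 0.00001131 W
  P_R3 = (9 - 0.02773)²/22000 = 0.003659 W
P_total = P_R1 + P_R2 + P_R3 = 0.01042 W

Final answer: 0.01042 W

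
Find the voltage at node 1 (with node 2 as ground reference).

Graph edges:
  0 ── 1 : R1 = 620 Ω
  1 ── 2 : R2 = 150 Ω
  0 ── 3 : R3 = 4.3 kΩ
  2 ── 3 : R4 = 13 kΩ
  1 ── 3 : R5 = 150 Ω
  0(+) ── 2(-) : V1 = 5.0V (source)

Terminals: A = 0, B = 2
Nodal analysis, taking node 2 as the 0 V reference.
Source V1 fixes V_0 = 5 V.
KCL at each unknown node (sum of currents leaving = 0; resistances in Ω):
  Node 1: (V_1 - 5)/620 + (V_1 - 0)/150 + (V_1 - V_3)/150 = 0
  Node 3: (V_3 - 5)/4300 + (V_3 - 0)/13000 + (V_3 - V_1)/150 = 0
Collecting terms (coefficients in siemens):
  0.01495·V_1 - 0.006667·V_3 = 0.008065
  0.006976·V_3 - 0.006667·V_1 = 0.001163
Determinant D = (0.01495)(0.006976) - (-0.006667)(-0.006667) = 0.00005982
V_1 = [(0.008065)(0.006976) - (-0.006667)(0.001163)]/D = 1.07 V
V_3 = [(0.01495)(0.001163) - (0.008065)(-0.006667)]/D = 1.189 V
The requested potential is V_1 = 1.07 V.

Final answer: V_1 = 1.07 V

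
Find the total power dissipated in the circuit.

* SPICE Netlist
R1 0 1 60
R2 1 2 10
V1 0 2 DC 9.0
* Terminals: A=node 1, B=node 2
Nodal analysis, taking node 2 as the 0 V reference.
Source V1 fixes V_0 = 9 V.
KCL at each unknown node (sum of currents leaving = 0; resistances in Ω):
  Node 1: (V_1 - 9)/60 + (V_1 - 0)/10 = 0
Collecting terms: 0.1167 × V_1 = 0.15  =>  V_1 = 1.286 V
Power in each resistor, P = (ΔV)²/R:
  P_R1 = (9 - 1.286)²/60 = 0.9918 W
  P_R2 = (1.286 - 0)²/10 = 0.1653 W
P_total = P_R1 + P_R2 = 1.157 W

Final answer: 1.157 W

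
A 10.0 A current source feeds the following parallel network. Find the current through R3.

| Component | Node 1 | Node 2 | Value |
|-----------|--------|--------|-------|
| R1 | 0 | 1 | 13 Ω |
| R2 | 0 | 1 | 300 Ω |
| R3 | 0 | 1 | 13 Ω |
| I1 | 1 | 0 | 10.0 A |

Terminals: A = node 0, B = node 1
All resistors sit directly between nodes 0 and 1, so they are in parallel and share one voltage V; the full source current 10 A splits among them.
1/R_par = 1/13 + 1/300 + 1/13 = 0.1572 S  =>  R_par = 6.362 Ω
V = I × R_par = 10 × 6.362 = 63.62 V
I_R3 = V/R3 = 63.62/13 = 4.894 A

Final answer: 4.894 A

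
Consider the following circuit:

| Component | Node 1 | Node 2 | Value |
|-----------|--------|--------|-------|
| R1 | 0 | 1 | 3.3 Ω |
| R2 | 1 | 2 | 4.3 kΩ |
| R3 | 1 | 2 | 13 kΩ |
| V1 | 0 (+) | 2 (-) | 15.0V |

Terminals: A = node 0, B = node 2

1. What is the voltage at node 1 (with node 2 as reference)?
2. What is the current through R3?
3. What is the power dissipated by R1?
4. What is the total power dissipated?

Nodal analysis, taking node 2 as the 0 V reference.
Source V1 fixes V_0 = 15 V.
KCL at each unknown node (sum of currents leaving = 0; resistances in Ω):
  Node 1: (V_1 - 15)/3.3 + (V_1 - 0)/4300 + (V_1 - 0)/13000 = 0
Collecting terms: 0.3033 × V_1 = 4.545  =>  V_1 = 14.98 V
Part 1:
  Read off the nodal solution: V_1 = 14.98 V
Part 2:
  I_R3 = (V_1 - V_2)/R3 = (14.98 - 0)/13000 = 0.001153 A
  Magnitude: I_R3 = 0.001153 A
Part 3:
  I_R1 = (V_0 - V_1)/R1 = (15 - 14.98)/3.3 = 0.004637 A
  P_R1 = I_R1² × R1 = (0.004637)² × 3.3 = 0.00007097 W
Part 4:
  Power in each resistor, P = (ΔV)²/R:
    P_R1 = (15 - 14.98)²/3.3 = 0.00007097 W
    P_R2 = (14.98 - 0)²/4300 = 0.05222 W
    P_R3 = (14.98 - 0)²/13000 = 0.01727 W
  P_total = P_R1 + P_R2 + P_R3 = 0.06956 W

Final answers:
1. V_1 = 14.98 V
2. I_R3 = 0.001153 A
3. P_R1 = 7.097e-05 W
4. P_total = 0.06956 W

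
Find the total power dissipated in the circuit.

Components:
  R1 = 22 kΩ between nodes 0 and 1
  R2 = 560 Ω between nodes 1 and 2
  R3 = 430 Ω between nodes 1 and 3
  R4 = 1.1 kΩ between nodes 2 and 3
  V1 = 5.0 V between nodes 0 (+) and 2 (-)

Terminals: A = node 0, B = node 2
Nodal analysis, taking node 2 as the 0 V reference.
Source V1 fixes V_0 = 5 V.
KCL at each unknown node (sum of currents leaving = 0; resistances in Ω):
  Node 1: (V_1 - 5)/22000 + (V_1 - 0)/560 + (V_1 - V_3)/430 = 0
  Node 3: (V_3 - V_1)/430 + (V_3 - 0)/1100 = 0
Collecting terms (coefficients in siemens):
  0.004157·V_1 - 0.002326·V_3 = 0.0002273
  0.003235·V_3 - 0.002326·V_1 = 0
Determinant D = (0.004157)(0.003235) - (-0.002326)(-0.002326) = 0.000008037
V_1 = [(0.0002273)(0.003235) - (-0.002326)(0)]/D = 0.09147 V
V_3 = [(0.004157)(0) - (0.0002273)(-0.002326)]/D = 0.06576 V
Power in each resistor, P = (ΔV)²/R:
  P_R1 = (5 - 0.09147)²/22000 = 0.001095 W
  P_R2 = (0.09147 - 0)²/560 = 0.00001494 W
  P_R3 = (0.09147 - 0.06576)²/430 = 0.000001537 W
  P_R4 = (0 - 0.06576)²/1100 = 0.000003931 W
P_total = P_R1 + P_R2 + P_R3 + P_R4 = 0.001116 W

Final answer: 0.001116 W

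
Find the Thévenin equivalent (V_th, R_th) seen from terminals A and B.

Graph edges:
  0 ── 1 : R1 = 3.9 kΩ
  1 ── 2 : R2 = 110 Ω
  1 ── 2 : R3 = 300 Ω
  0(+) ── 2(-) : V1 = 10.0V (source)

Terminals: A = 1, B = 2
Step 1 — V_th is the open-circuit voltage V_A - V_B (nothing connected across the terminals).
Nodal analysis, taking node 2 as the 0 V reference.
Source V1 fixes V_0 = 10 V.
KCL at each unknown node (sum of currents leaving = 0; resistances in Ω):
  Node 1: (V_1 - 10)/3900 + (V_1 - 0)/110 + (V_1 - 0)/300 = 0
Collecting terms: 0.01268 × V_1 = 0.002564  =>  V_1 = 0.2022 V
V_th = V_1 - V_2 = 0.2022 - 0 = 0.2022 V
Step 2 — R_th: zero the source — replace V1 by a short circuit (node 2 merges into node 0) — and find the resistance seen between A (node 1) and B (node 0).
Reduce the network between node 1 (A) and node 0 (B) by series/parallel combination:
  Rp1 = R1 ‖ R2 ‖ R3 (parallel, all between nodes 0 and 1) = 1/(1/3900 + 1/110 + 1/300) = 78.86 Ω
R_th = 78.86 Ω

Final answer: V_th = 0.2022 V, R_th = 78.86 Ω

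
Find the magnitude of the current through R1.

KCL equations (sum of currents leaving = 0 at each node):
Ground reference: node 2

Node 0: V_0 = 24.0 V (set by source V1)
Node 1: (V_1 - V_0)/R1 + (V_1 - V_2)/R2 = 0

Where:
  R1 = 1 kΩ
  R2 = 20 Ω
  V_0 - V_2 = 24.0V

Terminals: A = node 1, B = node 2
Nodal analysis, taking node 2 as the 0 V reference.
Source V1 fixes V_0 = 24 V.
KCL at each unknown node (sum of currents leaving = 0; resistances in Ω):
  Node 1: (V_1 - 24)/1000 + (V_1 - 0)/20 = 0
Collecting terms: 0.051 × V_1 = 0.024  =>  V_1 = 0.4706 V
I_R1 = (V_0 - V_1)/R1 = (24 - 0.4706)/1000 = 0.02353 A
|I_R1| = 0.02353 A

Final answer: |I_R1| = 0.02353 A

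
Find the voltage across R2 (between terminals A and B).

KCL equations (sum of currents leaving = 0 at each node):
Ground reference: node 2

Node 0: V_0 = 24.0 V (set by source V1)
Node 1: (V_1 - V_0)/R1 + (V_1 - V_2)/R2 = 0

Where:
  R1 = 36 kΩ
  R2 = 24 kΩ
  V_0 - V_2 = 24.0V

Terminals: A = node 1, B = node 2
R1 and R2 are in series across V1 (node 0 → node 1 → node 2), and the output A–B is taken across R2, so this is a voltage divider.
Series current: I = V1/(R1 + R2) = 24/(36000 + 24000) = 24/60000 = 0.0004 A
V_R2 = I × R2 = V1 × R2/(R1 + R2) = 24 × 24000/60000 = 9.6 V

Final answer: 9.6 V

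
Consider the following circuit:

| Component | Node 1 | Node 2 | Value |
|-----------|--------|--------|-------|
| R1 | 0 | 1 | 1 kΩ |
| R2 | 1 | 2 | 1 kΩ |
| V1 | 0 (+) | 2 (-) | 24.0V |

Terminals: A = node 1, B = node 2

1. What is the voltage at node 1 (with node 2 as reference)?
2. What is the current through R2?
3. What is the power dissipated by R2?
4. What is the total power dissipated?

Nodal analysis, taking node 2 as the 0 V reference.
Source V1 fixes V_0 = 24 V.
KCL at each unknown node (sum of currents leaving = 0; resistances in Ω):
  Node 1: (V_1 - 24)/1000 + (V_1 - 0)/1000 = 0
Collecting terms: 0.002 × V_1 = 0.024  =>  V_1 = 12 V
Part 1:
  Read off the nodal solution: V_1 = 12 V
Part 2:
  I_R2 = (V_1 - V_2)/R2 = (12 - 0)/1000 = 0.012 A
  Magnitude: I_R2 = 0.012 A
Part 3:
  I_R2 = (V_1 - V_2)/R2 = (12 - 0)/1000 = 0.012 A
  P_R2 = I_R2² × R2 = (0.012)² × 1000 = 0.144 W
Part 4:
  Power in each resistor, P = (ΔV)²/R:
    P_R1 = (24 - 12)²/1000 = 0.144 W
    P_R2 = (12 - 0)²/1000 = 0.144 W
  P_total = P_R1 + P_R2 = 0.288 W

Final answers:
1. V_1 = 12 V
2. I_R2 = 0.012 A
3. P_R2 = 0.144 W
4. P_total = 0.288 W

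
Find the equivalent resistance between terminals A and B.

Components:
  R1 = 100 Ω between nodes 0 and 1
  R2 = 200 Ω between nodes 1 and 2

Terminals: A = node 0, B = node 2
Reduce the network between node 0 (A) and node 2 (B) by series/parallel combination:
  Rs1 = R1 + R2 (series, joined only at node 1) = 100 + 200 = 300 Ω
R_eq = 300 Ω

Final answer: 300 Ω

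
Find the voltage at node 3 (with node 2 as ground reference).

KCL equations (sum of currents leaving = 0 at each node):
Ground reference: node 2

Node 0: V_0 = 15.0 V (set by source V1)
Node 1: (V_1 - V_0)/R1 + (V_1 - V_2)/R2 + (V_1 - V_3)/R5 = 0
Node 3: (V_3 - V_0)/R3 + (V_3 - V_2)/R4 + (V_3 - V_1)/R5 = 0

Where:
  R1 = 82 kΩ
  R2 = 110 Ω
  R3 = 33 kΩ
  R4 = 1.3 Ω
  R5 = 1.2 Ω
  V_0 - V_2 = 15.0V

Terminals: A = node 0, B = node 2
Nodal analysis, taking node 2 as the 0 V reference.
Source V1 fixes V_0 = 15 V.
KCL at each unknown node (sum of currents leaving = 0; resistances in Ω):
  Node 1: (V_1 - 15)/82000 + (V_1 - 0)/110 + (V_1 - V_3)/1.2 = 0
  Node 3: (V_3 - 15)/33000 + (V_3 - 0)/1.3 + (V_3 - V_1)/1.2 = 0
Collecting terms (coefficients in siemens):
  0.8424·V_1 - 0.8333·V_3 = 0.0001829
  1.603·V_3 - 0.8333·V_1 = 0.0004545
Determinant D = (0.8424)(1.603) - (-0.8333)(-0.8333) = 0.6556
V_1 = [(0.0001829)(1.603) - (-0.8333)(0.0004545)]/D = 0.001025 V
V_3 = [(0.8424)(0.0004545) - (0.0001829)(-0.8333)]/D = 0.0008166 V
The requested potential is V_3 = 0.0008166 V.

Final answer: V_3 = 0.0008166 V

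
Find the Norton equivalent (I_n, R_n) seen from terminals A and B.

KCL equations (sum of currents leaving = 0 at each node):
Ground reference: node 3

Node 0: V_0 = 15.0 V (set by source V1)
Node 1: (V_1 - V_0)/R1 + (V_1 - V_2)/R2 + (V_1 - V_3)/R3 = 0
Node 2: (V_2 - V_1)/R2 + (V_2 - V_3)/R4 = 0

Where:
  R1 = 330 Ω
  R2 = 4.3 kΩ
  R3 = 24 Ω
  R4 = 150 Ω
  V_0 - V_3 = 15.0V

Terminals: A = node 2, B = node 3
Find the Thévenin equivalent first; then I_n = V_th/R_th and R_n = R_th.
Step 1 — V_th is the open-circuit voltage V_A - V_B (nothing connected across the terminals).
Nodal analysis, taking node 3 as the 0 V reference.
Source V1 fixes V_0 = 15 V.
KCL at each unknown node (sum of currents leaving = 0; resistances in Ω):
  Node 1: (V_1 - 15)/330 + (V_1 - V_2)/4300 + (V_1 - 0)/24 = 0
  Node 2: (V_2 - V_1)/4300 + (V_2 - 0)/150 = 0
Collecting terms (coefficients in siemens):
  0.04493·V_1 - 0.0002326·V_2 = 0.04545
  0.006899·V_2 - 0.0002326·V_1 = 0
Determinant D = (0.04493)(0.006899) - (-0.0002326)(-0.0002326) = 0.0003099
V_1 = [(0.04545)(0.006899) - (-0.0002326)(0)]/D = 1.012 V
V_2 = [(0.04493)(0) - (0.04545)(-0.0002326)]/D = 0.03411 V
V_th = V_2 - V_3 = 0.03411 - 0 = 0.03411 V
Step 2 — R_th: zero the source — replace V1 by a short circuit (node 3 merges into node 0) — and find the resistance seen between A (node 2) and B (node 0).
Reduce the network between node 2 (A) and node 0 (B) by series/parallel combination:
  Rp1 = R1 ‖ R3 (parallel, both between nodes 0 and 1) = 1/(1/330 + 1/24) = 22.37 Ω
  Rs1 = R2 + Rp1 (series, joined only at node 1) = 4300 + 22.37 = 4322 Ω
  Rp2 = R4 ‖ Rs1 (parallel, both between nodes 0 and 2) = 1/(1/150 + 1/4322) = 145 Ω
R_th = 145 Ω
I_n = V_th/R_th = 0.03411/145 = 0.0002353 A, and R_n = R_th = 145 Ω

Final answer: I_n = 0.0002353 A, R_n = 145 Ω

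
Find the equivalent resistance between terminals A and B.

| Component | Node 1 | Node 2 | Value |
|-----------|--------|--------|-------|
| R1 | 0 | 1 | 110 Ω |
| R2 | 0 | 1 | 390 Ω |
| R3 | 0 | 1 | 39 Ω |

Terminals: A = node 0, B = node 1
Reduce the network between node 0 (A) and node 1 (B) by series/parallel combination:
  Rp1 = R1 ‖ R2 ‖ R3 (parallel, all between nodes 0 and 1) = 1/(1/110 + 1/390 + 1/39) = 26.81 Ω
R_eq = 26.81 Ω

Final answer: 26.81 Ω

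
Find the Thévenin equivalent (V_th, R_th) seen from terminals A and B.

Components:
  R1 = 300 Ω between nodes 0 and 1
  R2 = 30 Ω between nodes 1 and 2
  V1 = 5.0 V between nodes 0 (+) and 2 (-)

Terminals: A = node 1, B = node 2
Step 1 — V_th is the open-circuit voltage V_A - V_B (nothing connected across the terminals).
Nodal analysis, taking node 2 as the 0 V reference.
Source V1 fixes V_0 = 5 V.
KCL at each unknown node (sum of currents leaving = 0; resistances in Ω):
  Node 1: (V_1 - 5)/300 + (V_1 - 0)/30 = 0
Collecting terms: 0.03667 × V_1 = 0.01667  =>  V_1 = 0.4545 V
V_th = V_1 - V_2 = 0.4545 - 0 = 0.4545 V
Step 2 — R_th: zero the source — replace V1 by a short circuit (node 2 merges into node 0) — and find the resistance seen between A (node 1) and B (node 0).
Reduce the network between node 1 (A) and node 0 (B) by series/parallel combination:
  Rp1 = R1 ‖ R2 (parallel, both between nodes 0 and 1) = 1/(1/300 + 1/30) = 27.27 Ω
R_th = 27.27 Ω

Final answer: V_th = 0.4545 V, R_th = 27.27 Ω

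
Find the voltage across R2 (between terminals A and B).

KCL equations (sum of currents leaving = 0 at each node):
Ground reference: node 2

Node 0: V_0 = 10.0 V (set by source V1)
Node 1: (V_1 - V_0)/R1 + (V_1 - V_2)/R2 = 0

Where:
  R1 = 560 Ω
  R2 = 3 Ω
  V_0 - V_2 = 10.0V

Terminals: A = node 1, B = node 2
R1 and R2 are in series across V1 (node 0 → node 1 → node 2), and the output A–B is taken across R2, so this is a voltage divider.
Series current: I = V1/(R1 + R2) = 10/(560 + 3) = 10/563 = 0.01776 A
V_R2 = I × R2 = V1 × R2/(R1 + R2) = 10 × 3/563 = 0.05329 V

Final answer: 0.05329 V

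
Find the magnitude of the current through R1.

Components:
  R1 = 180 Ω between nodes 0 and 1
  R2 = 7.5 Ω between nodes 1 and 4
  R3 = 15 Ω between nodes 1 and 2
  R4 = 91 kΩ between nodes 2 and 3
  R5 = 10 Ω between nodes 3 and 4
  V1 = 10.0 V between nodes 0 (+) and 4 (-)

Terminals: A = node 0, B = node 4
Nodal analysis, taking node 4 as the 0 V reference.
Source V1 fixes V_0 = 10 V.
KCL at each unknown node (sum of currents leaving = 0; resistances in Ω):
  Node 1: (V_1 - 10)/180 + (V_1 - 0)/7.5 + (V_1 - V_2)/15 = 0
  Node 2: (V_2 - V_1)/15 + (V_2 - V_3)/91000 = 0
  Node 3: (V_3 - V_2)/91000 + (V_3 - 0)/10 = 0
Collecting terms (coefficients in siemens):
  0.2056·V_1 - 0.06667·V_2 = 0.05556
  0.06668·V_2 - 0.06667·V_1 - 0.00001099·V_3 = 0
  0.1·V_3 - 0.00001099·V_2 = 0
Solving these 3 simultaneous equations (Gaussian elimination) gives:
  V_1 = 0.4 V, V_2 = 0.3999 V, V_3 = 0.00004394 V
I_R1 = (V_0 - V_1)/R1 = (10 - 0.4)/180 = 0.05333 A
|I_R1| = 0.05333 A

Final answer: |I_R1| = 0.05333 A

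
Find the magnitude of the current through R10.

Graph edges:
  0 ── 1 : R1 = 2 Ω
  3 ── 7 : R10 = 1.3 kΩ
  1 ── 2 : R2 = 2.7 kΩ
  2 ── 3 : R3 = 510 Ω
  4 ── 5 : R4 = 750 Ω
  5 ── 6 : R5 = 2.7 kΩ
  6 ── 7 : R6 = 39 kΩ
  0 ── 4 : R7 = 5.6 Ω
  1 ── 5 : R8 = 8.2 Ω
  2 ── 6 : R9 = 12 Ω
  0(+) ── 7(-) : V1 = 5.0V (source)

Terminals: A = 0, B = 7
Nodal analysis, taking node 7 as the 0 V reference.
Source V1 fixes V_0 = 5 V.
KCL at each unknown node (sum of currents leaving = 0; resistances in Ω):
  Node 1: (V_1 - 5)/2 + (V_1 - V_2)/2700 + (V_1 - V_5)/8.2 = 0
  Node 2: (V_2 - V_1)/2700 + (V_2 - V_3)/510 + (V_2 - V_6)/12 = 0
  Node 3: (V_3 - V_2)/510 + (V_3 - 0)/1300 = 0
  Node 4: (V_4 - V_5)/750 + (V_4 - 5)/5.6 = 0
  Node 5: (V_5 - V_4)/750 + (V_5 - V_6)/2700 + (V_5 - V_1)/8.2 = 0
  Node 6: (V_6 - V_5)/2700 + (V_6 - 0)/39000 + (V_6 - V_2)/12 = 0
Collecting terms (coefficients in siemens):
  0.6223·V_1 - 0.0003704·V_2 - 0.122·V_5 = 2.5
  0.08566·V_2 - 0.0003704·V_1 - 0.001961·V_3 - 0.08333·V_6 = 0
  0.00273·V_3 - 0.001961·V_2 = 0
  0.1799·V_4 - 0.001333·V_5 = 0.8929
  0.1237·V_5 - 0.122·V_1 - 0.001333·V_4 - 0.0003704·V_6 = 0
  0.08373·V_6 - 0.08333·V_2 - 0.0003704·V_5 = 0
Solving these 6 simultaneous equations (Gaussian elimination) gives:
  V_1 = 4.997 V, V_2 = 2.802 V, V_3 = 2.012 V, V_4 = 5 V
  V_5 = 4.99 V, V_6 = 2.811 V
I_R10 = (V_3 - V_7)/R10 = (2.012 - 0)/1300 = 0.001548 A
|I_R10| = 0.001548 A

Final answer: |I_R10| = 0.001548 A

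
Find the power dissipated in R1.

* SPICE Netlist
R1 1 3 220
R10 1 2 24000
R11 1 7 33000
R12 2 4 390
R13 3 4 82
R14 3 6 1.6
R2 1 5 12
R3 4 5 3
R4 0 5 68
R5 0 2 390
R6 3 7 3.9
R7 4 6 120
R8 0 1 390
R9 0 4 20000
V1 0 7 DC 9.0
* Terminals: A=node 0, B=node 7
Nodal analysis, taking node 7 as the 0 V reference.
Source V1 fixes V_0 = 9 V.
KCL at each unknown node (sum of currents leaving = 0; resistances in Ω):
  Node 1: (V_1 - V_3)/220 + (V_1 - V_5)/12 + (V_1 - 9)/390 + (V_1 - V_2)/24000 + (V_1 - 0)/33000 = 0
  Node 2: (V_2 - 9)/390 + (V_2 - V_1)/24000 + (V_2 - V_4)/390 = 0
  Node 3: (V_3 - V_1)/220 + (V_3 - 0)/3.9 + (V_3 - V_4)/82 + (V_3 - V_6)/1.6 = 0
  Node 4: (V_4 - V_5)/3 + (V_4 - V_6)/120 + (V_4 - 9)/20000 + (V_4 - V_2)/390 + (V_4 - V_3)/82 = 0
  Node 5: (V_5 - V_1)/12 + (V_5 - V_4)/3 + (V_5 - 9)/68 = 0
  Node 6: (V_6 - V_4)/120 + (V_6 - V_3)/1.6 = 0
Collecting terms (coefficients in siemens):
  0.09051·V_1 - 0.00004167·V_2 - 0.004545·V_3 - 0.08333·V_5 = 0.02308
  0.00517·V_2 - 0.00004167·V_1 - 0.002564·V_4 = 0.02308
  0.8982·V_3 - 0.004545·V_1 - 0.0122·V_4 - 0.625·V_6 = 0
  0.3565·V_4 - 0.002564·V_2 - 0.0122·V_3 - 0.3333·V_5 - 0.008333·V_6 = 0.00045
  0.4314·V_5 - 0.08333·V_1 - 0.3333·V_4 = 0.1324
  0.6333·V_6 - 0.625·V_3 - 0.008333·V_4 = 0
Solving these 6 simultaneous equations (Gaussian elimination) gives:
  V_1 = 4.098 V, V_2 = 6.457 V, V_3 = 0.353 V, V_4 = 3.952 V
  V_5 = 4.152 V, V_6 = 0.4003 V
I_R1 = (V_1 - V_3)/R1 = (4.098 - 0.353)/220 = 0.01702 A
P_R1 = I_R1² × R1 = (0.01702)² × 220 = 0.06377 W

Final answer: 0.06377 W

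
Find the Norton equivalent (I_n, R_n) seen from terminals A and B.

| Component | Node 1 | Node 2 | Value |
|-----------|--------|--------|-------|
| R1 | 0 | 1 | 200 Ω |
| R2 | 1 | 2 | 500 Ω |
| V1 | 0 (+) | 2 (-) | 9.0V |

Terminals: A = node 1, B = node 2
Find the Thévenin equivalent first; then I_n = V_th/R_th and R_n = R_th.
Step 1 — V_th is the open-circuit voltage V_A - V_B (nothing connected across the terminals).
Nodal analysis, taking node 2 as the 0 V reference.
Source V1 fixes V_0 = 9 V.
KCL at each unknown node (sum of currents leaving = 0; resistances in Ω):
  Node 1: (V_1 - 9)/200 + (V_1 - 0)/500 = 0
Collecting terms: 0.007 × V_1 = 0.045  =>  V_1 = 6.429 V
V_th = V_1 - V_2 = 6.429 - 0 = 6.429 V
Step 2 — R_th: zero the source — replace V1 by a short circuit (node 2 merges into node 0) — and find the resistance seen between A (node 1) and B (node 0).
Reduce the network between node 1 (A) and node 0 (B) by series/parallel combination:
  Rp1 = R1 ‖ R2 (parallel, both between nodes 0 and 1) = 1/(1/200 + 1/500) = 142.9 Ω
R_th = 142.9 Ω
I_n = V_th/R_th = 6.429/142.9 = 0.045 A, and R_n = R_th = 142.9 Ω

Final answer: I_n = 0.045 A, R_n = 142.9 Ω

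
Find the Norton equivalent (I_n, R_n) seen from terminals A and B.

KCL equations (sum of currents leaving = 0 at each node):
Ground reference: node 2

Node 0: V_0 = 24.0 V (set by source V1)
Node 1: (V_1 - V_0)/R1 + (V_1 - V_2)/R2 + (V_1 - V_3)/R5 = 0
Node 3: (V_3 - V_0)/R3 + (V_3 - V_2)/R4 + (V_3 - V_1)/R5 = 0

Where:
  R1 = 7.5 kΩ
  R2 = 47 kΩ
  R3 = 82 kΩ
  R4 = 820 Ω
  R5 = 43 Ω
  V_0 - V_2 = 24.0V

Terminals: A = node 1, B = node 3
Find the Thévenin equivalent first; then I_n = V_th/R_th and R_n = R_th.
Step 1 — V_th is the open-circuit voltage V_A - V_B (nothing connected across the terminals).
Nodal analysis, taking node 2 as the 0 V reference.
Source V1 fixes V_0 = 24 V.
KCL at each unknown node (sum of currents leaving = 0; resistances in Ω):
  Node 1: (V_1 - 24)/7500 + (V_1 - 0)/47000 + (V_1 - V_3)/43 = 0
  Node 3: (V_3 - 24)/82000 + (V_3 - 0)/820 + (V_3 - V_1)/43 = 0
Collecting terms (coefficients in siemens):
  0.02341·V_1 - 0.02326·V_3 = 0.0032
  0.02449·V_3 - 0.02326·V_1 = 0.0002927
Determinant D = (0.02341)(0.02449) - (-0.02326)(-0.02326) = 0.00003243
V_1 = [(0.0032)(0.02449) - (-0.02326)(0.0002927)]/D = 2.626 V
V_3 = [(0.02341)(0.0002927) - (0.0032)(-0.02326)]/D = 2.506 V
V_th = V_1 - V_3 = 2.626 - 2.506 = 0.1201 V
Step 2 — R_th: zero the source — replace V1 by a short circuit (node 2 merges into node 0) — and find the resistance seen between A (node 1) and B (node 3).
Reduce the network between node 1 (A) and node 3 (B) by series/parallel combination:
  Rp1 = R1 ‖ R2 (parallel, both between nodes 0 and 1) = 1/(1/7500 + 1/47000) = 6468 Ω
  Rp2 = R3 ‖ R4 (parallel, both between nodes 0 and 3) = 1/(1/82000 + 1/820) = 811.9 Ω
  Rs1 = Rp1 + Rp2 (series, joined only at node 0) = 6468 + 811.9 = 7280 Ω
  Rp3 = R5 ‖ Rs1 (parallel, both between nodes 1 and 3) = 1/(1/43 + 1/7280) = 42.75 Ω
R_th = 42.75 Ω
I_n = V_th/R_th = 0.1201/42.75 = 0.00281 A, and R_n = R_th = 42.75 Ω

Final answer: I_n = 0.00281 A, R_n = 42.75 Ω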